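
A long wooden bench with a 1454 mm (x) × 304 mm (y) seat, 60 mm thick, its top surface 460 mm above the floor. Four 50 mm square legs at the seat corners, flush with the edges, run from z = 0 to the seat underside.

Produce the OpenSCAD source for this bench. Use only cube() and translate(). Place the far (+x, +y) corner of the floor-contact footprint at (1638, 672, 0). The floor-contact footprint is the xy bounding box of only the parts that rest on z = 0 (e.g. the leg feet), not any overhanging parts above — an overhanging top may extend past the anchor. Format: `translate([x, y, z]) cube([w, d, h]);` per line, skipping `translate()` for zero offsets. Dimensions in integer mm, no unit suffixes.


translate([184, 368, 400]) cube([1454, 304, 60]);
translate([184, 368, 0]) cube([50, 50, 400]);
translate([184, 622, 0]) cube([50, 50, 400]);
translate([1588, 368, 0]) cube([50, 50, 400]);
translate([1588, 622, 0]) cube([50, 50, 400]);


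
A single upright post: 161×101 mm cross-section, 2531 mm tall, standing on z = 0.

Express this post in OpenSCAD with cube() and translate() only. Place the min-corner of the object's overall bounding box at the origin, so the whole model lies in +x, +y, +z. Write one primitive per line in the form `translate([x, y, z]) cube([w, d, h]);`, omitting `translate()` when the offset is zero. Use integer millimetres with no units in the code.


cube([161, 101, 2531]);


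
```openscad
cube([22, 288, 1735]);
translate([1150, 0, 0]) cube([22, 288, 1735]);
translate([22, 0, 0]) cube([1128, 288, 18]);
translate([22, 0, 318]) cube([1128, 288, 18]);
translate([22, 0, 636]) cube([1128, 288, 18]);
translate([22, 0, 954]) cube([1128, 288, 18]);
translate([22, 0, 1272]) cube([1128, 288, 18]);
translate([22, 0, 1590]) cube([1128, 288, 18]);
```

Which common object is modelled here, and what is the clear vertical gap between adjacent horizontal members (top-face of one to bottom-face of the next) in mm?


A bookshelf. The clear shelf gap is 300 mm.

Two tall side panels with 6 horizontal boards between them — a bookshelf. The first two shelf undersides are at z = 0 and z = 318; with shelf thickness 18, the clear gap is 318 − 0 − 18 = 300 mm.


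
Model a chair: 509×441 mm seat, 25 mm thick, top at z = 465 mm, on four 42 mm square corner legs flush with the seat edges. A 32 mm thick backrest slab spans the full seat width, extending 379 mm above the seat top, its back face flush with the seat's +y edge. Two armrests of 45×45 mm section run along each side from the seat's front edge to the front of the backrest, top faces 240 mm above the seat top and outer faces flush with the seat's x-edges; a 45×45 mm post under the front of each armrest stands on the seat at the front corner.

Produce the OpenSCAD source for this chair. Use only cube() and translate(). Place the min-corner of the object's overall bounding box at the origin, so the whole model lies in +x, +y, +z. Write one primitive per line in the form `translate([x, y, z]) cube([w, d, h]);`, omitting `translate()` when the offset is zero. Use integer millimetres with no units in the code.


// leg_h = 465 - 25 = 440
// arm post h = 240 - 45 = 195
translate([0, 0, 440]) cube([509, 441, 25]);
cube([42, 42, 440]);
translate([467, 0, 0]) cube([42, 42, 440]);
translate([0, 399, 0]) cube([42, 42, 440]);
translate([467, 399, 0]) cube([42, 42, 440]);
translate([0, 409, 465]) cube([509, 32, 379]);
translate([0, 0, 660]) cube([45, 409, 45]);
translate([464, 0, 660]) cube([45, 409, 45]);
translate([0, 0, 465]) cube([45, 45, 195]);
translate([464, 0, 465]) cube([45, 45, 195]);


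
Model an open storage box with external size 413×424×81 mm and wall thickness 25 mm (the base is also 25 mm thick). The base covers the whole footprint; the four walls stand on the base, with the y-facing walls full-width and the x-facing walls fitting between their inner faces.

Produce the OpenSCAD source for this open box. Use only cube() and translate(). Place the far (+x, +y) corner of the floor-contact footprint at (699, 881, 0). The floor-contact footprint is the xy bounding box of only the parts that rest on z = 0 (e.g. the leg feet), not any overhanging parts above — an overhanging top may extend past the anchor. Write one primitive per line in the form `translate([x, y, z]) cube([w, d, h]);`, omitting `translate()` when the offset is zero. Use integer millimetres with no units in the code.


translate([286, 457, 0]) cube([413, 424, 25]);
translate([286, 457, 25]) cube([413, 25, 56]);
translate([286, 856, 25]) cube([413, 25, 56]);
translate([286, 482, 25]) cube([25, 374, 56]);
translate([674, 482, 25]) cube([25, 374, 56]);


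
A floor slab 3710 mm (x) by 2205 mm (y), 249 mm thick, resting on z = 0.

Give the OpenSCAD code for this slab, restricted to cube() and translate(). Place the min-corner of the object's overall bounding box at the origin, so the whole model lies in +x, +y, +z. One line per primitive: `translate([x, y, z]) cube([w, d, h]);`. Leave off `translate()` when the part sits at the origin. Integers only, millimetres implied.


cube([3710, 2205, 249]);


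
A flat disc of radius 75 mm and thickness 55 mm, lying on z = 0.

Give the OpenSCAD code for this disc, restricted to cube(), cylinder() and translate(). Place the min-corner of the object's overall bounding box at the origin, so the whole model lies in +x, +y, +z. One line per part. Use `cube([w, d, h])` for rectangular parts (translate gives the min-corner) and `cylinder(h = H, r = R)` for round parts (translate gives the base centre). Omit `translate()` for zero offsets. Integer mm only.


translate([75, 75, 0]) cylinder(h = 55, r = 75);


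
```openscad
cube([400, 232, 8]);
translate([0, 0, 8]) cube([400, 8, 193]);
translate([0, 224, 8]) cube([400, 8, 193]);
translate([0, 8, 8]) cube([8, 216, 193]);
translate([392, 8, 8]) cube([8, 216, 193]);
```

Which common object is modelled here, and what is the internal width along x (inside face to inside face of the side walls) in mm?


An open box. The internal width is 384 mm.

A 400×232 base slab with four walls standing on it — an open box. The base is 400 mm wide and the walls are 8 mm thick, so the internal width is 400 − 2 × 8 = 384 mm.


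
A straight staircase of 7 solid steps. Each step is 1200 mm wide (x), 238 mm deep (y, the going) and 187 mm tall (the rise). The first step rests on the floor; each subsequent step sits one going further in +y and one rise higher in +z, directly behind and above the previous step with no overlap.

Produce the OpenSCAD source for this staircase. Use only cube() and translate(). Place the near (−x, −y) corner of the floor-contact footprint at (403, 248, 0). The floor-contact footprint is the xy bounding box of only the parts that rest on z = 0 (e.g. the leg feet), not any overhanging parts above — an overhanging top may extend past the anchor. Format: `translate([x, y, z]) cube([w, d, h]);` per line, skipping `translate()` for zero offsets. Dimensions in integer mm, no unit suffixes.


translate([403, 248, 0]) cube([1200, 238, 187]);
translate([403, 486, 187]) cube([1200, 238, 187]);
translate([403, 724, 374]) cube([1200, 238, 187]);
translate([403, 962, 561]) cube([1200, 238, 187]);
translate([403, 1200, 748]) cube([1200, 238, 187]);
translate([403, 1438, 935]) cube([1200, 238, 187]);
translate([403, 1676, 1122]) cube([1200, 238, 187]);


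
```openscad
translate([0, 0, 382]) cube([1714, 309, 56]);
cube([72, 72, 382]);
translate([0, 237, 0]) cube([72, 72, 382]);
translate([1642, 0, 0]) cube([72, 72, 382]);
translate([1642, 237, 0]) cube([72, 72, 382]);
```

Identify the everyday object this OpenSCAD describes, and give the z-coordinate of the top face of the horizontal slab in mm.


A bench. The seat-top height is 438 mm.

A long slab on four corner posts — a bench. The slab sits at z = 382 with thickness 56, so the top is 382 + 56 = 438 mm.


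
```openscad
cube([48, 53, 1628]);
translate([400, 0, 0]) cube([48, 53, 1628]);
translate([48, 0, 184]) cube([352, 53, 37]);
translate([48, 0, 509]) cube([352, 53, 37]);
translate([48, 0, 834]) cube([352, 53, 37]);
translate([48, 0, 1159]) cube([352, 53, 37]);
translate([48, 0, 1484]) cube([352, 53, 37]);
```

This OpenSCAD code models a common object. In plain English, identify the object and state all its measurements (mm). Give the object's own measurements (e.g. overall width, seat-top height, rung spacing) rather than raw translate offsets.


A straight ladder. Two 48×53 mm vertical rails, 1628 mm tall, stand 448 mm apart (outside-to-outside) with their front faces coplanar on the −y side. 5 rungs, each 53 mm deep and 37 mm tall, span between the inner faces of the rails, front faces flush with the rails. The lowest rung's underside is at z = 184 mm and rungs are spaced 325 mm apart (underside to underside).


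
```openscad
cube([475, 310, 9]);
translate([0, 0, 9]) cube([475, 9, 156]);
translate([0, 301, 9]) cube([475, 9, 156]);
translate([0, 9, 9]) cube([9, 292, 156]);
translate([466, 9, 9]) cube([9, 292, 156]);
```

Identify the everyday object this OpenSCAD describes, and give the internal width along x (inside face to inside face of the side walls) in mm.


An open box. The internal width is 457 mm.

A 475×310 base slab with four walls standing on it — an open box. The base is 475 mm wide and the walls are 9 mm thick, so the internal width is 475 − 2 × 9 = 457 mm.


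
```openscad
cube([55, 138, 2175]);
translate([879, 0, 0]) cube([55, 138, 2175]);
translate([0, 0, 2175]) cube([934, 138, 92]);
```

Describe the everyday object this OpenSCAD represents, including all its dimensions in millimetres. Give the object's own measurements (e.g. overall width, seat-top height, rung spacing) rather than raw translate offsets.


A door frame. The clear opening is 824 mm wide and 2175 mm high. Two 55 mm wide jambs, 138 mm deep, stand either side of the opening from the floor to the top of the opening. A 92 mm thick head sits across the top of both jambs, spanning the full outside width of the frame.


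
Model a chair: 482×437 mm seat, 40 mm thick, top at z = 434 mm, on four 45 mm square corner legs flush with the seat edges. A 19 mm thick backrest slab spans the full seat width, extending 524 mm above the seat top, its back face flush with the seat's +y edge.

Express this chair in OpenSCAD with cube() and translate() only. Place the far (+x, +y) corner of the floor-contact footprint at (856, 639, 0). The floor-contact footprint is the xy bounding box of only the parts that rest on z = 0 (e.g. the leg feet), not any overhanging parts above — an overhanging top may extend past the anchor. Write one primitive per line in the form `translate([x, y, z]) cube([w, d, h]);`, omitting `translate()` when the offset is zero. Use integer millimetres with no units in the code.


// leg_h = 434 - 40 = 394
translate([374, 202, 394]) cube([482, 437, 40]);
translate([374, 202, 0]) cube([45, 45, 394]);
translate([811, 202, 0]) cube([45, 45, 394]);
translate([374, 594, 0]) cube([45, 45, 394]);
translate([811, 594, 0]) cube([45, 45, 394]);
translate([374, 620, 434]) cube([482, 19, 524]);


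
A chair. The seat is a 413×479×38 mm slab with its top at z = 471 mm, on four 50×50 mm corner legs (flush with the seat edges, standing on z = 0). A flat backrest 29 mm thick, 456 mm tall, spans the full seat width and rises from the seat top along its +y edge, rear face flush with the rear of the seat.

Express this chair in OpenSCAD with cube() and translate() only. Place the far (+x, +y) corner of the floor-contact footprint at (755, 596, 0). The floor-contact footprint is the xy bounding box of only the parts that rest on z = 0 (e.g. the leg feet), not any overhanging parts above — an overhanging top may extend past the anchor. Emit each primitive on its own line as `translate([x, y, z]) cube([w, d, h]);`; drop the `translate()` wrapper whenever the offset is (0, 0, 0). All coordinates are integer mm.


// leg_h = 471 - 38 = 433
translate([342, 117, 433]) cube([413, 479, 38]);
translate([342, 117, 0]) cube([50, 50, 433]);
translate([705, 117, 0]) cube([50, 50, 433]);
translate([342, 546, 0]) cube([50, 50, 433]);
translate([705, 546, 0]) cube([50, 50, 433]);
translate([342, 567, 471]) cube([413, 29, 456]);


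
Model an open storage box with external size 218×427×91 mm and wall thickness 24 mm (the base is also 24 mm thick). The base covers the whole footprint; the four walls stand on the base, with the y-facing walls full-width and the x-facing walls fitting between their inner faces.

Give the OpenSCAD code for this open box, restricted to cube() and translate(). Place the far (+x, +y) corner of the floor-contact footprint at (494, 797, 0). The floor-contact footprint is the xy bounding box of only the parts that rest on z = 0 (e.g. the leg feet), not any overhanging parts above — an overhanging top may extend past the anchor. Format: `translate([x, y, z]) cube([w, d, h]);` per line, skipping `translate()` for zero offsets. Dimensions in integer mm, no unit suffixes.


translate([276, 370, 0]) cube([218, 427, 24]);
translate([276, 370, 24]) cube([218, 24, 67]);
translate([276, 773, 24]) cube([218, 24, 67]);
translate([276, 394, 24]) cube([24, 379, 67]);
translate([470, 394, 24]) cube([24, 379, 67]);


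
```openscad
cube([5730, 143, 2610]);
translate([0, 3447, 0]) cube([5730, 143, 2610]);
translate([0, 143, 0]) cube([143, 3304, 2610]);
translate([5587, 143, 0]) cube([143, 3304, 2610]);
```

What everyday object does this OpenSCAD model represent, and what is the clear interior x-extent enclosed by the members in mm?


A house (or room) frame. The interior width is 5444 mm.

Four 2610 mm walls enclosing a rectangle with no floor or roof — a room or house frame. Outside width is 5730 mm and wall thickness is 143 mm, so the interior width is 5730 − 2 × 143 = 5444 mm.


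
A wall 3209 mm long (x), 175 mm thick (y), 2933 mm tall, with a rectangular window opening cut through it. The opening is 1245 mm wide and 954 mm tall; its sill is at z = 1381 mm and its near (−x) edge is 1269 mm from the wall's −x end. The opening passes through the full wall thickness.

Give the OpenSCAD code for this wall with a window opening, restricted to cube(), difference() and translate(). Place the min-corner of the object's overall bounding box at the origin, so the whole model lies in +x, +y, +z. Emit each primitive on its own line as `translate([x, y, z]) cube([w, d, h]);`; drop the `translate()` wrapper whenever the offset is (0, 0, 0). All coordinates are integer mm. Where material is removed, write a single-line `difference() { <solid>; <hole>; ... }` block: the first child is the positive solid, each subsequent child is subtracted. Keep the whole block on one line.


difference() { cube([3209, 175, 2933]); translate([1269, 0, 1381]) cube([1245, 175, 954]); }


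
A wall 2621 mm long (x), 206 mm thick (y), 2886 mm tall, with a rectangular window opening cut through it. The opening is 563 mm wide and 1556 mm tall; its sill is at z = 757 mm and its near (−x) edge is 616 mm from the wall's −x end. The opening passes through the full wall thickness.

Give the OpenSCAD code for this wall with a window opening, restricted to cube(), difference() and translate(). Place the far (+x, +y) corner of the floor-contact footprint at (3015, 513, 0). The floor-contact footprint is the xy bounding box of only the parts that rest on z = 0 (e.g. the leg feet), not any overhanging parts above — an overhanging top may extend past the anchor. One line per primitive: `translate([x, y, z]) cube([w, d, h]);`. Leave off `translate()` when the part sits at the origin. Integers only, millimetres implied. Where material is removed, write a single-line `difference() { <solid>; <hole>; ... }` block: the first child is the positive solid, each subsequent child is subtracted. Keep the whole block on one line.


difference() { translate([394, 307, 0]) cube([2621, 206, 2886]); translate([1010, 307, 757]) cube([563, 206, 1556]); }


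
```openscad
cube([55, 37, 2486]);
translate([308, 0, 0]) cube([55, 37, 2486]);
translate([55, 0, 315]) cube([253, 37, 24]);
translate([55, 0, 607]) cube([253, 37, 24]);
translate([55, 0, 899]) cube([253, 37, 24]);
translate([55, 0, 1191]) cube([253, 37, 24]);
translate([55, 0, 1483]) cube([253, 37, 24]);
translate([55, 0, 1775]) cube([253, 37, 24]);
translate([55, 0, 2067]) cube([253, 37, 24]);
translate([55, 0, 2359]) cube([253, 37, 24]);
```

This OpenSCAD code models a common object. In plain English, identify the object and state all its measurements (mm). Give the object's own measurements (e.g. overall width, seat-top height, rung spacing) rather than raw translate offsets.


A straight ladder. Two 55×37 mm vertical rails, 2486 mm tall, stand 363 mm apart (outside-to-outside) with their front faces coplanar on the −y side. 8 rungs, each 37 mm deep and 24 mm tall, span between the inner faces of the rails, front faces flush with the rails. The lowest rung's underside is at z = 315 mm and rungs are spaced 292 mm apart (underside to underside).


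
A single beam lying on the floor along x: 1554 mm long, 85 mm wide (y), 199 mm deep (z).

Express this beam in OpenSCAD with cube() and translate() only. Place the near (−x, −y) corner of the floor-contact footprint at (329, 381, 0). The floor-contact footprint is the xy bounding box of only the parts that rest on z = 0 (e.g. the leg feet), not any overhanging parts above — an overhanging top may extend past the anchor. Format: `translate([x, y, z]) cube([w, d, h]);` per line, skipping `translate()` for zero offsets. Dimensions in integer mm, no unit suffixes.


translate([329, 381, 0]) cube([1554, 85, 199]);


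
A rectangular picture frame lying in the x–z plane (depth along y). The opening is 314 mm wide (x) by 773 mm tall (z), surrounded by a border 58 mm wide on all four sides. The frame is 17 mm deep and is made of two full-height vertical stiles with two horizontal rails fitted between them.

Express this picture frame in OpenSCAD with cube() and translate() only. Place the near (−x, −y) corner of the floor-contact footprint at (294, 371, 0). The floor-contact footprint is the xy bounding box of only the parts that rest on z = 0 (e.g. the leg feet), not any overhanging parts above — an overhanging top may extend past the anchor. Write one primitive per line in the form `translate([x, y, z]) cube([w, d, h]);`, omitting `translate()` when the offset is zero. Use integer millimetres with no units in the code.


translate([294, 371, 0]) cube([58, 17, 889]);
translate([666, 371, 0]) cube([58, 17, 889]);
translate([352, 371, 0]) cube([314, 17, 58]);
translate([352, 371, 831]) cube([314, 17, 58]);


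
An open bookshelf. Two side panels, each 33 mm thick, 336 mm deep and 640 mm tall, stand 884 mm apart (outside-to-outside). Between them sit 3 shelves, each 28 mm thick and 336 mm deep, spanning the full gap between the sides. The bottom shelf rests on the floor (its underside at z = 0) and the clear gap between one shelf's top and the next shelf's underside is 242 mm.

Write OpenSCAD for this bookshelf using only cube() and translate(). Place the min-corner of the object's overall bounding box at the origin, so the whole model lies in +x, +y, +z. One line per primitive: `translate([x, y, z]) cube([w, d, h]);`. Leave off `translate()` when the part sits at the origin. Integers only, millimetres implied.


cube([33, 336, 640]);
translate([851, 0, 0]) cube([33, 336, 640]);
translate([33, 0, 0]) cube([818, 336, 28]);
translate([33, 0, 270]) cube([818, 336, 28]);
translate([33, 0, 540]) cube([818, 336, 28]);


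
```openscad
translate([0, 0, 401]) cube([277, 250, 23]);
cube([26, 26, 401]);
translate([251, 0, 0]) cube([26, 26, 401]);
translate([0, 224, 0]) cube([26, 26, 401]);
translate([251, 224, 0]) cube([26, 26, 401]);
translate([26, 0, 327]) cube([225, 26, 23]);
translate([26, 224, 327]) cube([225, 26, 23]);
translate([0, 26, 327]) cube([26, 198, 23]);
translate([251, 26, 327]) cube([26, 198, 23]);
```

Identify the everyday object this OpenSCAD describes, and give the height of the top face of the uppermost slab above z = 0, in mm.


A stool. The seat height is 424 mm.

A 277×250×23 slab at z = 401 on four corner posts — a stool. The seat top is 401 + 23 = 424 mm.


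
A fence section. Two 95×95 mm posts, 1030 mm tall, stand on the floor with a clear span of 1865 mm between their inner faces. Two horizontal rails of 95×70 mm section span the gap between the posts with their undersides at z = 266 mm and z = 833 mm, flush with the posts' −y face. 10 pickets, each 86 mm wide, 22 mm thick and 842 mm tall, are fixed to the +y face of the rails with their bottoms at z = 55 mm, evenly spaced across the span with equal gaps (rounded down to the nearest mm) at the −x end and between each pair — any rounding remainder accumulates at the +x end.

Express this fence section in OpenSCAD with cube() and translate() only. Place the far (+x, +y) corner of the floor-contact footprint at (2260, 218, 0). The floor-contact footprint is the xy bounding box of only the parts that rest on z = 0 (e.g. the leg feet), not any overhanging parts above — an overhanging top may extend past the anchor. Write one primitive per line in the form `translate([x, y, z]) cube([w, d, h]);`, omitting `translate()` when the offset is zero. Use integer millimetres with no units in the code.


translate([205, 123, 0]) cube([95, 95, 1030]);
translate([2165, 123, 0]) cube([95, 95, 1030]);
translate([300, 123, 266]) cube([1865, 95, 70]);
translate([300, 123, 833]) cube([1865, 95, 70]);
translate([391, 218, 55]) cube([86, 22, 842]);
translate([568, 218, 55]) cube([86, 22, 842]);
translate([745, 218, 55]) cube([86, 22, 842]);
translate([922, 218, 55]) cube([86, 22, 842]);
translate([1099, 218, 55]) cube([86, 22, 842]);
translate([1276, 218, 55]) cube([86, 22, 842]);
translate([1453, 218, 55]) cube([86, 22, 842]);
translate([1630, 218, 55]) cube([86, 22, 842]);
translate([1807, 218, 55]) cube([86, 22, 842]);
translate([1984, 218, 55]) cube([86, 22, 842]);


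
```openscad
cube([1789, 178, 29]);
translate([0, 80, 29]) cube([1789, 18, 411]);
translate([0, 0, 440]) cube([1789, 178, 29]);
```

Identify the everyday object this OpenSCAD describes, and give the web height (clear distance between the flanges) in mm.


An I-beam. The web height is 411 mm.

Two wide flanges with a thin centred web — an I-beam. Overall 469 mm minus two 29 mm flanges gives a web of 469 − 2·29 = 411 mm.


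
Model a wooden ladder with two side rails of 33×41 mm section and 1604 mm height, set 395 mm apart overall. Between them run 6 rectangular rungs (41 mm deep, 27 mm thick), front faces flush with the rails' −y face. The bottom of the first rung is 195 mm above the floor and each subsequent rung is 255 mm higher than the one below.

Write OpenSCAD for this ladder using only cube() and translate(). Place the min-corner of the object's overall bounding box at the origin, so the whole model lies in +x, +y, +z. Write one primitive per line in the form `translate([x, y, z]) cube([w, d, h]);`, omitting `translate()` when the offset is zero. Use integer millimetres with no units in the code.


cube([33, 41, 1604]);
translate([362, 0, 0]) cube([33, 41, 1604]);
translate([33, 0, 195]) cube([329, 41, 27]);
translate([33, 0, 450]) cube([329, 41, 27]);
translate([33, 0, 705]) cube([329, 41, 27]);
translate([33, 0, 960]) cube([329, 41, 27]);
translate([33, 0, 1215]) cube([329, 41, 27]);
translate([33, 0, 1470]) cube([329, 41, 27]);


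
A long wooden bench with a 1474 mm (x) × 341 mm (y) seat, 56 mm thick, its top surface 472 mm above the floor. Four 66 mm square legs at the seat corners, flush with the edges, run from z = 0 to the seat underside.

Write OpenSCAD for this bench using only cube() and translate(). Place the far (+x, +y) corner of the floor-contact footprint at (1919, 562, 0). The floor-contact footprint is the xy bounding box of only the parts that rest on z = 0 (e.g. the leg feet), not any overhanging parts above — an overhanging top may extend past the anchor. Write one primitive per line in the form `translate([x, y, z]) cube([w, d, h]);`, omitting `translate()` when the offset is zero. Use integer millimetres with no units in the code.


translate([445, 221, 416]) cube([1474, 341, 56]);
translate([445, 221, 0]) cube([66, 66, 416]);
translate([445, 496, 0]) cube([66, 66, 416]);
translate([1853, 221, 0]) cube([66, 66, 416]);
translate([1853, 496, 0]) cube([66, 66, 416]);


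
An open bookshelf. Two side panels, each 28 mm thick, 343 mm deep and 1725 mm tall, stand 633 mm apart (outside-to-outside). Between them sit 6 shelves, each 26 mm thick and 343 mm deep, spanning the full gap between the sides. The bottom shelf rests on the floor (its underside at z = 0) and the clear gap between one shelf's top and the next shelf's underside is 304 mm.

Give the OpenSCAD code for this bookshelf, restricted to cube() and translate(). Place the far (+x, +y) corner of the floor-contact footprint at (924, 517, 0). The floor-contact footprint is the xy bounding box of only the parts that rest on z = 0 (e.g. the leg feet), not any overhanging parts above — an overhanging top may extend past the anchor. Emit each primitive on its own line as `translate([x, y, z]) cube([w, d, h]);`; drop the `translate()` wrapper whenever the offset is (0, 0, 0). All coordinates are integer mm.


translate([291, 174, 0]) cube([28, 343, 1725]);
translate([896, 174, 0]) cube([28, 343, 1725]);
translate([319, 174, 0]) cube([577, 343, 26]);
translate([319, 174, 330]) cube([577, 343, 26]);
translate([319, 174, 660]) cube([577, 343, 26]);
translate([319, 174, 990]) cube([577, 343, 26]);
translate([319, 174, 1320]) cube([577, 343, 26]);
translate([319, 174, 1650]) cube([577, 343, 26]);


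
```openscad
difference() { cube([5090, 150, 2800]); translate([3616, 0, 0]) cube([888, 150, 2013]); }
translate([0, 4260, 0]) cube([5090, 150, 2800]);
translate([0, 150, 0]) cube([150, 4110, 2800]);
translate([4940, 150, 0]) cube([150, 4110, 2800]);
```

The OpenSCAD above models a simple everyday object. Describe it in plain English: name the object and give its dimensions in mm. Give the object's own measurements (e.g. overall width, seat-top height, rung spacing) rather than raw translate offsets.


A single room: four walls, each 2800 mm tall and 150 mm thick, enclosing an outside footprint 5090×4410 mm (x × y), no floor or roof. The front and back walls (−y and +y sides) run the full x-width; the side walls fit between their inner faces. A door opening 888 mm wide and 2013 mm tall is cut through the front wall from the floor up, its −x edge 3616 mm from the wall's −x end.


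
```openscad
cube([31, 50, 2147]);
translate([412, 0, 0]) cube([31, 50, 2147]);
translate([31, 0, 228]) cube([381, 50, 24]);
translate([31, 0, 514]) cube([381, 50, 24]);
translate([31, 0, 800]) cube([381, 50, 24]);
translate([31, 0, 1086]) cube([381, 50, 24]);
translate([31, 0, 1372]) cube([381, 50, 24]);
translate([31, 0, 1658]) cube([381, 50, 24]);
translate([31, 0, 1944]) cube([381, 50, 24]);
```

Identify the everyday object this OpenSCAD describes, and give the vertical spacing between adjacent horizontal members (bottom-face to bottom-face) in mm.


A ladder. The rung spacing is 286 mm.

Two tall 31×50 posts with 7 short bars between them — a ladder. Adjacent rungs sit at z = 228 and z = 514, so the spacing is 514 − 228 = 286 mm.


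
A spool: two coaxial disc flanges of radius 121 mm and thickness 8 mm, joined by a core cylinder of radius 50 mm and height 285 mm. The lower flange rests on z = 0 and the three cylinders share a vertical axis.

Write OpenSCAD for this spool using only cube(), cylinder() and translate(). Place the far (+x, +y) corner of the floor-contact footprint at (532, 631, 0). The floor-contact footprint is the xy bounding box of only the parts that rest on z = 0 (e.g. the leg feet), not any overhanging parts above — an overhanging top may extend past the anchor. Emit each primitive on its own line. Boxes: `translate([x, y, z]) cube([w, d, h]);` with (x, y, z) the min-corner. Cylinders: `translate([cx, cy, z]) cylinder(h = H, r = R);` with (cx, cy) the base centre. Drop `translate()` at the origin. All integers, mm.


translate([411, 510, 0]) cylinder(h = 8, r = 121);
translate([411, 510, 8]) cylinder(h = 285, r = 50);
translate([411, 510, 293]) cylinder(h = 8, r = 121);


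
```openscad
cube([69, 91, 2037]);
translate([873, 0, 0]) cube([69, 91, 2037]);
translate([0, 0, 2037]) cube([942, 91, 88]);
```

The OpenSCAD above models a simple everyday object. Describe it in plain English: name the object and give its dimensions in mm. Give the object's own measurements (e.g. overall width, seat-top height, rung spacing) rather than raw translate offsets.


A door frame. The clear opening is 804 mm wide and 2037 mm high. Two 69 mm wide jambs, 91 mm deep, stand either side of the opening from the floor to the top of the opening. A 88 mm thick head sits across the top of both jambs, spanning the full outside width of the frame.


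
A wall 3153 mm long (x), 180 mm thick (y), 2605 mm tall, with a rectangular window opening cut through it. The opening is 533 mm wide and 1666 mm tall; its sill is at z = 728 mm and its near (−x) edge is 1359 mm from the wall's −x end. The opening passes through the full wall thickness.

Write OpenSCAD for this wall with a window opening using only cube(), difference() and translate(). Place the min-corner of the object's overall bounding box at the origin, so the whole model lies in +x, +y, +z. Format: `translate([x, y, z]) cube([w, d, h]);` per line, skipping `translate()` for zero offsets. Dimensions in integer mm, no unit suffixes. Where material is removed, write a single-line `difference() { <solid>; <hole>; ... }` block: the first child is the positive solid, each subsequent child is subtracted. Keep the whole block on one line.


difference() { cube([3153, 180, 2605]); translate([1359, 0, 728]) cube([533, 180, 1666]); }


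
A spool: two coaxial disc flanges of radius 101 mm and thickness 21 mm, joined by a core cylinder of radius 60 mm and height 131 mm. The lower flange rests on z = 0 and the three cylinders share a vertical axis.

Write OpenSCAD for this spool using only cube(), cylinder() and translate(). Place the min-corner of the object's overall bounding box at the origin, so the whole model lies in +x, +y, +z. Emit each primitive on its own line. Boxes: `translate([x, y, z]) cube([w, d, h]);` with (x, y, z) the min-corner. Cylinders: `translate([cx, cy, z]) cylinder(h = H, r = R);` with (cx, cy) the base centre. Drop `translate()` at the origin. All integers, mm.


translate([101, 101, 0]) cylinder(h = 21, r = 101);
translate([101, 101, 21]) cylinder(h = 131, r = 60);
translate([101, 101, 152]) cylinder(h = 21, r = 101);


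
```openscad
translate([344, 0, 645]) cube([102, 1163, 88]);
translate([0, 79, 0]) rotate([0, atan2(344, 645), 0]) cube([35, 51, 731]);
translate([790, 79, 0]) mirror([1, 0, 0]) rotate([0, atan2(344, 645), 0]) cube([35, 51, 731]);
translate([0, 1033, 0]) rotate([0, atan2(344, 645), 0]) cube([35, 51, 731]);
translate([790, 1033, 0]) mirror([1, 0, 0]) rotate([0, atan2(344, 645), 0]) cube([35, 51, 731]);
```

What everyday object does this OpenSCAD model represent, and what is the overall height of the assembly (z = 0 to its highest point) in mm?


A sawhorse. The overall height is 733 mm.

A beam across two mirrored pairs of raked legs — a sawhorse. The beam's underside is at z = 645 (matching the legs' vertical rise in atan2(344, 645)) and the beam is 88 mm tall, so its top is at 645 + 88 = 733 mm. The raked legs top out at the beam's underside, so that is the highest point.


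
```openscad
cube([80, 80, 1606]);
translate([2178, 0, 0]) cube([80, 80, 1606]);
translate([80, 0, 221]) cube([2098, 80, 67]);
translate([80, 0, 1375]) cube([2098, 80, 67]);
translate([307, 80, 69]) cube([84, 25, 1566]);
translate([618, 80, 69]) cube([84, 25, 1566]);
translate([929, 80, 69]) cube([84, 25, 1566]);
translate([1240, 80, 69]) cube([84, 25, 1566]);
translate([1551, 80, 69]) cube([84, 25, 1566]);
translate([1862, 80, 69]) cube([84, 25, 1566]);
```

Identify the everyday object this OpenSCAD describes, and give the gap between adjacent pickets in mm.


A fence section. The picket gap is 227 mm.

Two posts, two rails, 6 pickets — a fence section. Span 2098 mm holds 6 pickets of 84 mm with 7 equal gaps: ⌊(2098 − 6·84) / 7⌋ = 227 mm.


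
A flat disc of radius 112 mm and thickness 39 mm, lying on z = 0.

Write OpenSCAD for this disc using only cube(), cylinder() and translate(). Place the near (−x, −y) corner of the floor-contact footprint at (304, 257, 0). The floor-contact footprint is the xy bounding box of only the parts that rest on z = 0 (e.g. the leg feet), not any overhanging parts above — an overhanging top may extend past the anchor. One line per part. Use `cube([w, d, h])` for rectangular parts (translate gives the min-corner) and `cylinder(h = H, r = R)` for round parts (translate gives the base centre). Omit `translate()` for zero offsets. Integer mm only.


translate([416, 369, 0]) cylinder(h = 39, r = 112);


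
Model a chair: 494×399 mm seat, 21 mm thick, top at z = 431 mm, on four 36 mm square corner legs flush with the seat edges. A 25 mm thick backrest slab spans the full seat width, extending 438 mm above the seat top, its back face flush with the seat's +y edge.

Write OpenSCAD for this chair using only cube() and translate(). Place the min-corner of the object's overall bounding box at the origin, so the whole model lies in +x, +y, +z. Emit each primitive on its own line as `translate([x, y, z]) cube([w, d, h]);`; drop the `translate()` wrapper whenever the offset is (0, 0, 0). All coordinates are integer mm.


translate([0, 0, 410]) cube([494, 399, 21]);
cube([36, 36, 410]);
translate([458, 0, 0]) cube([36, 36, 410]);
translate([0, 363, 0]) cube([36, 36, 410]);
translate([458, 363, 0]) cube([36, 36, 410]);
translate([0, 374, 431]) cube([494, 25, 438]);


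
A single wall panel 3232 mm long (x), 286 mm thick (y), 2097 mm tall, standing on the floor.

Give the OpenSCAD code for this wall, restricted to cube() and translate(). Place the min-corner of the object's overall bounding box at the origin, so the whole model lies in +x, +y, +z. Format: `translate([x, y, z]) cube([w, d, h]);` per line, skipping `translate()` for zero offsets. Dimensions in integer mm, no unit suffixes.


cube([3232, 286, 2097]);


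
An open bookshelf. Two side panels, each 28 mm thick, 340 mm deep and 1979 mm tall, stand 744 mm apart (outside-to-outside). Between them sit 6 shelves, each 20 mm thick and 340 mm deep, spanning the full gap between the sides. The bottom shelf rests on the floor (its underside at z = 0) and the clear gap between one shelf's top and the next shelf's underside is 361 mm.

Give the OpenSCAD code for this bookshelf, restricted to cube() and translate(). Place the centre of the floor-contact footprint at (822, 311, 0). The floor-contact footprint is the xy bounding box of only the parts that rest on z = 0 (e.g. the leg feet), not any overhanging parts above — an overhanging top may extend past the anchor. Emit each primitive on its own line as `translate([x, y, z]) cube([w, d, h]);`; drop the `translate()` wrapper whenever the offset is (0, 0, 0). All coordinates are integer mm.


translate([450, 141, 0]) cube([28, 340, 1979]);
translate([1166, 141, 0]) cube([28, 340, 1979]);
translate([478, 141, 0]) cube([688, 340, 20]);
translate([478, 141, 381]) cube([688, 340, 20]);
translate([478, 141, 762]) cube([688, 340, 20]);
translate([478, 141, 1143]) cube([688, 340, 20]);
translate([478, 141, 1524]) cube([688, 340, 20]);
translate([478, 141, 1905]) cube([688, 340, 20]);


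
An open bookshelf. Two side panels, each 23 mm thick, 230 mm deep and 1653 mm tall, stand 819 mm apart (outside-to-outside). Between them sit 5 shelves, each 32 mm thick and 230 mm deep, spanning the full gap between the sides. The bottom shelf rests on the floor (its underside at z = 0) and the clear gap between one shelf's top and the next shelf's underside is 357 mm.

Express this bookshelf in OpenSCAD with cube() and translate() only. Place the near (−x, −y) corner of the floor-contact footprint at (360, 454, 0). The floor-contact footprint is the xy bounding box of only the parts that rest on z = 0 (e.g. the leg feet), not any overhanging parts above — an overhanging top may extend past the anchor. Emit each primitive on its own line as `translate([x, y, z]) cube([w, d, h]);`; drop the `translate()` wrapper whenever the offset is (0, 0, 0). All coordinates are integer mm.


translate([360, 454, 0]) cube([23, 230, 1653]);
translate([1156, 454, 0]) cube([23, 230, 1653]);
translate([383, 454, 0]) cube([773, 230, 32]);
translate([383, 454, 389]) cube([773, 230, 32]);
translate([383, 454, 778]) cube([773, 230, 32]);
translate([383, 454, 1167]) cube([773, 230, 32]);
translate([383, 454, 1556]) cube([773, 230, 32]);


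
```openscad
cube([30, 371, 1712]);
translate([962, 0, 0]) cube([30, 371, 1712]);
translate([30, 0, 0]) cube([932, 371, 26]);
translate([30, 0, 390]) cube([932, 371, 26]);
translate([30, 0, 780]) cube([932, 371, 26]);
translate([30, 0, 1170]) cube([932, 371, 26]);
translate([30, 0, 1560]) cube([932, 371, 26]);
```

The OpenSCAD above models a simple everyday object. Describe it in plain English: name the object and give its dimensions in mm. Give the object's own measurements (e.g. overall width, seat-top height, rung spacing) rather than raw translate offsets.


An open bookshelf. Two side panels, each 30 mm thick, 371 mm deep and 1712 mm tall, stand 992 mm apart (outside-to-outside). Between them sit 5 shelves, each 26 mm thick and 371 mm deep, spanning the full gap between the sides. The bottom shelf rests on the floor (its underside at z = 0) and the clear gap between one shelf's top and the next shelf's underside is 364 mm.


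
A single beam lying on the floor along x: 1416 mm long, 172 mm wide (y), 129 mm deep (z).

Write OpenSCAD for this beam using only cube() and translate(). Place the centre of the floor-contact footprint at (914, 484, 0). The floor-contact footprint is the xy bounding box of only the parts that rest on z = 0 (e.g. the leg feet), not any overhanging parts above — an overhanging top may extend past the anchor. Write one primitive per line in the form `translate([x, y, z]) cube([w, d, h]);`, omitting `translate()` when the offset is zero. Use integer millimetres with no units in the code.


translate([206, 398, 0]) cube([1416, 172, 129]);


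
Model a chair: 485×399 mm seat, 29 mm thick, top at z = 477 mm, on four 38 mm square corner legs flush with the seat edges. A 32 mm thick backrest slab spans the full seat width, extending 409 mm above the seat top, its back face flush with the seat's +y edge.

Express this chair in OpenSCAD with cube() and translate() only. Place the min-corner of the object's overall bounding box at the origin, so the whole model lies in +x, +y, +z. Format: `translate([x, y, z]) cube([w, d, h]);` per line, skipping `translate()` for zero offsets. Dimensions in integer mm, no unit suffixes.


translate([0, 0, 448]) cube([485, 399, 29]);
cube([38, 38, 448]);
translate([447, 0, 0]) cube([38, 38, 448]);
translate([0, 361, 0]) cube([38, 38, 448]);
translate([447, 361, 0]) cube([38, 38, 448]);
translate([0, 367, 477]) cube([485, 32, 409]);


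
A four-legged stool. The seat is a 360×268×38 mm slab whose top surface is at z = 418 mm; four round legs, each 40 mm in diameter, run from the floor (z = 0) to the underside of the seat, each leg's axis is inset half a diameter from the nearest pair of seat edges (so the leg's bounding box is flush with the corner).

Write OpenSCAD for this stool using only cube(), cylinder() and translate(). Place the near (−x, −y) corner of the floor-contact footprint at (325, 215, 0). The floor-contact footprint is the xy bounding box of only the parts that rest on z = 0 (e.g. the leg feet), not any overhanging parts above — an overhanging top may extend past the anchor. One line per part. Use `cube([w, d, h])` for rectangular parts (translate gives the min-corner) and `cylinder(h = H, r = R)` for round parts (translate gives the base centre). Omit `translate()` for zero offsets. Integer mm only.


translate([325, 215, 380]) cube([360, 268, 38]);
translate([345, 235, 0]) cylinder(h = 380, r = 20);
translate([665, 235, 0]) cylinder(h = 380, r = 20);
translate([345, 463, 0]) cylinder(h = 380, r = 20);
translate([665, 463, 0]) cylinder(h = 380, r = 20);
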